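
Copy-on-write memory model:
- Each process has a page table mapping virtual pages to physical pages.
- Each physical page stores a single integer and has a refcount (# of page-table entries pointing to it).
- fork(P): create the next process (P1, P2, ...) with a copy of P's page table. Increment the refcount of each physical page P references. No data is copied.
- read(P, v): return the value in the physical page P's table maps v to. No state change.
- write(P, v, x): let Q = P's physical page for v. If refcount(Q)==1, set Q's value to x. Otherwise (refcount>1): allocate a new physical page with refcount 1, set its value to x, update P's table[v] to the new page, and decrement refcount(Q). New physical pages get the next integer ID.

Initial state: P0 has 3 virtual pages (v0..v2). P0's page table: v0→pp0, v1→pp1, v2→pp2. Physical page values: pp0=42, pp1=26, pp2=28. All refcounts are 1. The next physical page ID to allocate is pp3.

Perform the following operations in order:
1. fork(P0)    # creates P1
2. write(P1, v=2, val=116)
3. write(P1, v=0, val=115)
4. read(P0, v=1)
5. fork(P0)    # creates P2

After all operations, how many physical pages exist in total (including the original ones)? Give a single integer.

Answer: 5

Derivation:
Op 1: fork(P0) -> P1. 3 ppages; refcounts: pp0:2 pp1:2 pp2:2
Op 2: write(P1, v2, 116). refcount(pp2)=2>1 -> COPY to pp3. 4 ppages; refcounts: pp0:2 pp1:2 pp2:1 pp3:1
Op 3: write(P1, v0, 115). refcount(pp0)=2>1 -> COPY to pp4. 5 ppages; refcounts: pp0:1 pp1:2 pp2:1 pp3:1 pp4:1
Op 4: read(P0, v1) -> 26. No state change.
Op 5: fork(P0) -> P2. 5 ppages; refcounts: pp0:2 pp1:3 pp2:2 pp3:1 pp4:1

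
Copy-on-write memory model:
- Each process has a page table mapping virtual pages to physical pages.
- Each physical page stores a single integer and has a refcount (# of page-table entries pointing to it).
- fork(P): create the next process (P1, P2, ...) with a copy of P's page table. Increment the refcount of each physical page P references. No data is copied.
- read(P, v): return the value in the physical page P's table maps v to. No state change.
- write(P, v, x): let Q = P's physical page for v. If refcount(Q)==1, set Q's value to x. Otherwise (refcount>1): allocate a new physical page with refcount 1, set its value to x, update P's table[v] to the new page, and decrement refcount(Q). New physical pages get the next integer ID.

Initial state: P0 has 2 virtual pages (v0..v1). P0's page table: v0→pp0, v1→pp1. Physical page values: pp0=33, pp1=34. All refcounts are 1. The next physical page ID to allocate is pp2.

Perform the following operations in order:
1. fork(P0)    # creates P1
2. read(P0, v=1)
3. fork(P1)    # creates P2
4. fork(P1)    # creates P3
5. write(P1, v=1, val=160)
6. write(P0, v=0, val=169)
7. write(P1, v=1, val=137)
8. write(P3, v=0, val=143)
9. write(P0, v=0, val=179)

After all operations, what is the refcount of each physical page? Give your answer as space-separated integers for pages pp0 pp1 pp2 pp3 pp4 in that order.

Op 1: fork(P0) -> P1. 2 ppages; refcounts: pp0:2 pp1:2
Op 2: read(P0, v1) -> 34. No state change.
Op 3: fork(P1) -> P2. 2 ppages; refcounts: pp0:3 pp1:3
Op 4: fork(P1) -> P3. 2 ppages; refcounts: pp0:4 pp1:4
Op 5: write(P1, v1, 160). refcount(pp1)=4>1 -> COPY to pp2. 3 ppages; refcounts: pp0:4 pp1:3 pp2:1
Op 6: write(P0, v0, 169). refcount(pp0)=4>1 -> COPY to pp3. 4 ppages; refcounts: pp0:3 pp1:3 pp2:1 pp3:1
Op 7: write(P1, v1, 137). refcount(pp2)=1 -> write in place. 4 ppages; refcounts: pp0:3 pp1:3 pp2:1 pp3:1
Op 8: write(P3, v0, 143). refcount(pp0)=3>1 -> COPY to pp4. 5 ppages; refcounts: pp0:2 pp1:3 pp2:1 pp3:1 pp4:1
Op 9: write(P0, v0, 179). refcount(pp3)=1 -> write in place. 5 ppages; refcounts: pp0:2 pp1:3 pp2:1 pp3:1 pp4:1

Answer: 2 3 1 1 1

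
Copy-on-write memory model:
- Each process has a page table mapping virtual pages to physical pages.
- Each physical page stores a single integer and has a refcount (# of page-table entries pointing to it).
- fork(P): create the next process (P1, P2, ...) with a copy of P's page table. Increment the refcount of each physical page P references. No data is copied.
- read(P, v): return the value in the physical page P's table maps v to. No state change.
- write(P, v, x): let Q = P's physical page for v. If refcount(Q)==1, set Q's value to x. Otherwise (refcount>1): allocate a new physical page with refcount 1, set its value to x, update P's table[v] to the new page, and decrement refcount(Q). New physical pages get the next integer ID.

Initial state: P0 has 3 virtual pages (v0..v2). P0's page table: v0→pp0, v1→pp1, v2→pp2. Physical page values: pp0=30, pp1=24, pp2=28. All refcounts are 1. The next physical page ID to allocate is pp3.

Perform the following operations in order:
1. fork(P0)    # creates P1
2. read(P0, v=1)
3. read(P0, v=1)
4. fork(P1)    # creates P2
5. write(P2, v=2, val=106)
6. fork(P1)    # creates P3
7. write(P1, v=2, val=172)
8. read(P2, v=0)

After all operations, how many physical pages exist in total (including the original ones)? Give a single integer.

Answer: 5

Derivation:
Op 1: fork(P0) -> P1. 3 ppages; refcounts: pp0:2 pp1:2 pp2:2
Op 2: read(P0, v1) -> 24. No state change.
Op 3: read(P0, v1) -> 24. No state change.
Op 4: fork(P1) -> P2. 3 ppages; refcounts: pp0:3 pp1:3 pp2:3
Op 5: write(P2, v2, 106). refcount(pp2)=3>1 -> COPY to pp3. 4 ppages; refcounts: pp0:3 pp1:3 pp2:2 pp3:1
Op 6: fork(P1) -> P3. 4 ppages; refcounts: pp0:4 pp1:4 pp2:3 pp3:1
Op 7: write(P1, v2, 172). refcount(pp2)=3>1 -> COPY to pp4. 5 ppages; refcounts: pp0:4 pp1:4 pp2:2 pp3:1 pp4:1
Op 8: read(P2, v0) -> 30. No state change.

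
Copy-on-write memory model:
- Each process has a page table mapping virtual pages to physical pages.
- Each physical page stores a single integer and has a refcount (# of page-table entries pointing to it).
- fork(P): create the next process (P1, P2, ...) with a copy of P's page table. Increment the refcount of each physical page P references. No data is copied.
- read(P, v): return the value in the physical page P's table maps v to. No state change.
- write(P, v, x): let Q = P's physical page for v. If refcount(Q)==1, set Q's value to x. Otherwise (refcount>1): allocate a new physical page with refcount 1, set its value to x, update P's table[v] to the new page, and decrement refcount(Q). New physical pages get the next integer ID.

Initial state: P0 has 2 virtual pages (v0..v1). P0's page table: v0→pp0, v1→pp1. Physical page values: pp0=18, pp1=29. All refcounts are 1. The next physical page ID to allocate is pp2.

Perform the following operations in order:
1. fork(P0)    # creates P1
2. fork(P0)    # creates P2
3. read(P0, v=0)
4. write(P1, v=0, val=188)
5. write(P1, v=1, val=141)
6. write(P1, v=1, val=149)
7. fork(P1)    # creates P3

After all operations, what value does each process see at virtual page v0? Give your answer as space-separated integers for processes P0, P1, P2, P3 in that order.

Op 1: fork(P0) -> P1. 2 ppages; refcounts: pp0:2 pp1:2
Op 2: fork(P0) -> P2. 2 ppages; refcounts: pp0:3 pp1:3
Op 3: read(P0, v0) -> 18. No state change.
Op 4: write(P1, v0, 188). refcount(pp0)=3>1 -> COPY to pp2. 3 ppages; refcounts: pp0:2 pp1:3 pp2:1
Op 5: write(P1, v1, 141). refcount(pp1)=3>1 -> COPY to pp3. 4 ppages; refcounts: pp0:2 pp1:2 pp2:1 pp3:1
Op 6: write(P1, v1, 149). refcount(pp3)=1 -> write in place. 4 ppages; refcounts: pp0:2 pp1:2 pp2:1 pp3:1
Op 7: fork(P1) -> P3. 4 ppages; refcounts: pp0:2 pp1:2 pp2:2 pp3:2
P0: v0 -> pp0 = 18
P1: v0 -> pp2 = 188
P2: v0 -> pp0 = 18
P3: v0 -> pp2 = 188

Answer: 18 188 18 188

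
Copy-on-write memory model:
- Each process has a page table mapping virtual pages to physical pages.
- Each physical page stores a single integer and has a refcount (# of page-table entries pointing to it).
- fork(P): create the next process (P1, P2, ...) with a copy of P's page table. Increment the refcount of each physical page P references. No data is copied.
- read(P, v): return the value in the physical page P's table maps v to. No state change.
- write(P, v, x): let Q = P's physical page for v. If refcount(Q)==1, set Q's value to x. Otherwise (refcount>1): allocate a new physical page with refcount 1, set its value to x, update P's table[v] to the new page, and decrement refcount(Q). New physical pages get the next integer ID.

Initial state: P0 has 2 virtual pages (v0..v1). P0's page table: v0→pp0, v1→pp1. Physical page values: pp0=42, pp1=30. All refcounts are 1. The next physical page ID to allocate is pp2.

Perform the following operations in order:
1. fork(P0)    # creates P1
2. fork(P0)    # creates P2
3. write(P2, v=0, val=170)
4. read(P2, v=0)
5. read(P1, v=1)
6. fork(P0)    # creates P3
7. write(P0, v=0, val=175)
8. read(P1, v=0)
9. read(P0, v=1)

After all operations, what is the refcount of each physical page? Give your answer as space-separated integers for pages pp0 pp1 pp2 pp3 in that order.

Op 1: fork(P0) -> P1. 2 ppages; refcounts: pp0:2 pp1:2
Op 2: fork(P0) -> P2. 2 ppages; refcounts: pp0:3 pp1:3
Op 3: write(P2, v0, 170). refcount(pp0)=3>1 -> COPY to pp2. 3 ppages; refcounts: pp0:2 pp1:3 pp2:1
Op 4: read(P2, v0) -> 170. No state change.
Op 5: read(P1, v1) -> 30. No state change.
Op 6: fork(P0) -> P3. 3 ppages; refcounts: pp0:3 pp1:4 pp2:1
Op 7: write(P0, v0, 175). refcount(pp0)=3>1 -> COPY to pp3. 4 ppages; refcounts: pp0:2 pp1:4 pp2:1 pp3:1
Op 8: read(P1, v0) -> 42. No state change.
Op 9: read(P0, v1) -> 30. No state change.

Answer: 2 4 1 1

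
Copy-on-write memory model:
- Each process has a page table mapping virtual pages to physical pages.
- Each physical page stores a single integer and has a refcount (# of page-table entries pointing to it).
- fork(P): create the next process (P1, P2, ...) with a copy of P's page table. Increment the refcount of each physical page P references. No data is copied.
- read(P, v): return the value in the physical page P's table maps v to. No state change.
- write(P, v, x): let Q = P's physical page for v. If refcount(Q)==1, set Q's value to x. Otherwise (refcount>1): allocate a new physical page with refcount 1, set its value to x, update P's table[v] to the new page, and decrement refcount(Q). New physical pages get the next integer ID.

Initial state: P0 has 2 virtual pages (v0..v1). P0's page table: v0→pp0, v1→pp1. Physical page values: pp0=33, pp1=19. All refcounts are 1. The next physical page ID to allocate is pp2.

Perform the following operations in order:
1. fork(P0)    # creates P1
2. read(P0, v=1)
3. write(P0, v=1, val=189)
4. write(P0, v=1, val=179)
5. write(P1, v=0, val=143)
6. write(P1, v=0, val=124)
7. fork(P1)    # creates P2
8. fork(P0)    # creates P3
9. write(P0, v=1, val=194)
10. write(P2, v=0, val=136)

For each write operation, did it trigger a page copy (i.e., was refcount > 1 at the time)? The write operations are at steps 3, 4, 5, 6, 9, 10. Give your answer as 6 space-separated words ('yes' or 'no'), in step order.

Op 1: fork(P0) -> P1. 2 ppages; refcounts: pp0:2 pp1:2
Op 2: read(P0, v1) -> 19. No state change.
Op 3: write(P0, v1, 189). refcount(pp1)=2>1 -> COPY to pp2. 3 ppages; refcounts: pp0:2 pp1:1 pp2:1
Op 4: write(P0, v1, 179). refcount(pp2)=1 -> write in place. 3 ppages; refcounts: pp0:2 pp1:1 pp2:1
Op 5: write(P1, v0, 143). refcount(pp0)=2>1 -> COPY to pp3. 4 ppages; refcounts: pp0:1 pp1:1 pp2:1 pp3:1
Op 6: write(P1, v0, 124). refcount(pp3)=1 -> write in place. 4 ppages; refcounts: pp0:1 pp1:1 pp2:1 pp3:1
Op 7: fork(P1) -> P2. 4 ppages; refcounts: pp0:1 pp1:2 pp2:1 pp3:2
Op 8: fork(P0) -> P3. 4 ppages; refcounts: pp0:2 pp1:2 pp2:2 pp3:2
Op 9: write(P0, v1, 194). refcount(pp2)=2>1 -> COPY to pp4. 5 ppages; refcounts: pp0:2 pp1:2 pp2:1 pp3:2 pp4:1
Op 10: write(P2, v0, 136). refcount(pp3)=2>1 -> COPY to pp5. 6 ppages; refcounts: pp0:2 pp1:2 pp2:1 pp3:1 pp4:1 pp5:1

yes no yes no yes yes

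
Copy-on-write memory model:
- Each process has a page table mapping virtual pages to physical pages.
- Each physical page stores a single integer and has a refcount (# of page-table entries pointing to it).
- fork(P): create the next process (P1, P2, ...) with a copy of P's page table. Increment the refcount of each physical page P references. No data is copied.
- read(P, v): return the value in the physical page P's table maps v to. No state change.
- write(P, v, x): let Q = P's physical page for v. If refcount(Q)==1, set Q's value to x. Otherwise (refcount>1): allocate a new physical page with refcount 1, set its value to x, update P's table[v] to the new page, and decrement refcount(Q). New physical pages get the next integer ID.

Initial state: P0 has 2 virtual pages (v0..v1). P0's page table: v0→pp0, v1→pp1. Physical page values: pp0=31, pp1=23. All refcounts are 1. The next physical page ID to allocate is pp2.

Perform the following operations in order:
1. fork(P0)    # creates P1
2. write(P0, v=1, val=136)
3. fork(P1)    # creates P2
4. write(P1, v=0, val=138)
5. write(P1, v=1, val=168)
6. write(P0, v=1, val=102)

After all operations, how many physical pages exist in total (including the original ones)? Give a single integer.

Op 1: fork(P0) -> P1. 2 ppages; refcounts: pp0:2 pp1:2
Op 2: write(P0, v1, 136). refcount(pp1)=2>1 -> COPY to pp2. 3 ppages; refcounts: pp0:2 pp1:1 pp2:1
Op 3: fork(P1) -> P2. 3 ppages; refcounts: pp0:3 pp1:2 pp2:1
Op 4: write(P1, v0, 138). refcount(pp0)=3>1 -> COPY to pp3. 4 ppages; refcounts: pp0:2 pp1:2 pp2:1 pp3:1
Op 5: write(P1, v1, 168). refcount(pp1)=2>1 -> COPY to pp4. 5 ppages; refcounts: pp0:2 pp1:1 pp2:1 pp3:1 pp4:1
Op 6: write(P0, v1, 102). refcount(pp2)=1 -> write in place. 5 ppages; refcounts: pp0:2 pp1:1 pp2:1 pp3:1 pp4:1

Answer: 5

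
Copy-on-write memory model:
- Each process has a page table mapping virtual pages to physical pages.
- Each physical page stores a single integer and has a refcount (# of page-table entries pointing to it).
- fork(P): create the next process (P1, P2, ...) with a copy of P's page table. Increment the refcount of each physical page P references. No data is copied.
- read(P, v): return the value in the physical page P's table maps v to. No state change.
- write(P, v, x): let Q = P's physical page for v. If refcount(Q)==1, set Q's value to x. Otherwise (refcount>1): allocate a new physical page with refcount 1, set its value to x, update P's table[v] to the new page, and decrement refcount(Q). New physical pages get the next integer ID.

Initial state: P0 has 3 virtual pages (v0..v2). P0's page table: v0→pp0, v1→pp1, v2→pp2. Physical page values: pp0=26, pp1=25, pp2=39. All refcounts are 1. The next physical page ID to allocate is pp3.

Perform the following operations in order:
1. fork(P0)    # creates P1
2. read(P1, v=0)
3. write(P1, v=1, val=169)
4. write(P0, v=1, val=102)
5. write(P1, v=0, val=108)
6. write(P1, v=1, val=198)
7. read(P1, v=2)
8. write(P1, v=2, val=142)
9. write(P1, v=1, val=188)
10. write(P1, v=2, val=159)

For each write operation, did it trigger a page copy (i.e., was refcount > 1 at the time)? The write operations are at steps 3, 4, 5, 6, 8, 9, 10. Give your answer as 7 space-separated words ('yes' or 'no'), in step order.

Op 1: fork(P0) -> P1. 3 ppages; refcounts: pp0:2 pp1:2 pp2:2
Op 2: read(P1, v0) -> 26. No state change.
Op 3: write(P1, v1, 169). refcount(pp1)=2>1 -> COPY to pp3. 4 ppages; refcounts: pp0:2 pp1:1 pp2:2 pp3:1
Op 4: write(P0, v1, 102). refcount(pp1)=1 -> write in place. 4 ppages; refcounts: pp0:2 pp1:1 pp2:2 pp3:1
Op 5: write(P1, v0, 108). refcount(pp0)=2>1 -> COPY to pp4. 5 ppages; refcounts: pp0:1 pp1:1 pp2:2 pp3:1 pp4:1
Op 6: write(P1, v1, 198). refcount(pp3)=1 -> write in place. 5 ppages; refcounts: pp0:1 pp1:1 pp2:2 pp3:1 pp4:1
Op 7: read(P1, v2) -> 39. No state change.
Op 8: write(P1, v2, 142). refcount(pp2)=2>1 -> COPY to pp5. 6 ppages; refcounts: pp0:1 pp1:1 pp2:1 pp3:1 pp4:1 pp5:1
Op 9: write(P1, v1, 188). refcount(pp3)=1 -> write in place. 6 ppages; refcounts: pp0:1 pp1:1 pp2:1 pp3:1 pp4:1 pp5:1
Op 10: write(P1, v2, 159). refcount(pp5)=1 -> write in place. 6 ppages; refcounts: pp0:1 pp1:1 pp2:1 pp3:1 pp4:1 pp5:1

yes no yes no yes no no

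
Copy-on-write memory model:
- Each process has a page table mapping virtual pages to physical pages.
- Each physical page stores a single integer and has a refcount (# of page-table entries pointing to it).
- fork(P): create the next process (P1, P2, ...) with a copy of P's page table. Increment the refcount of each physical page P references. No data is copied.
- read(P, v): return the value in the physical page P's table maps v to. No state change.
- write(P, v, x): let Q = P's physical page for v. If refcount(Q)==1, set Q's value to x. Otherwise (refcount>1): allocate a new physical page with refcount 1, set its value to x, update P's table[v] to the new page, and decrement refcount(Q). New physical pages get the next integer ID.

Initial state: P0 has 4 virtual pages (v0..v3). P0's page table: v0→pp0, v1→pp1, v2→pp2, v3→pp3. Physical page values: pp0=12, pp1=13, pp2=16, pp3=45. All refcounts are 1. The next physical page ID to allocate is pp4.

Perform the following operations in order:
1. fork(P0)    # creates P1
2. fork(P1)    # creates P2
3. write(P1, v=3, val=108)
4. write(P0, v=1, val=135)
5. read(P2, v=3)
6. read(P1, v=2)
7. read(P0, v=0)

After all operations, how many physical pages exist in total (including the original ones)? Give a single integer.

Answer: 6

Derivation:
Op 1: fork(P0) -> P1. 4 ppages; refcounts: pp0:2 pp1:2 pp2:2 pp3:2
Op 2: fork(P1) -> P2. 4 ppages; refcounts: pp0:3 pp1:3 pp2:3 pp3:3
Op 3: write(P1, v3, 108). refcount(pp3)=3>1 -> COPY to pp4. 5 ppages; refcounts: pp0:3 pp1:3 pp2:3 pp3:2 pp4:1
Op 4: write(P0, v1, 135). refcount(pp1)=3>1 -> COPY to pp5. 6 ppages; refcounts: pp0:3 pp1:2 pp2:3 pp3:2 pp4:1 pp5:1
Op 5: read(P2, v3) -> 45. No state change.
Op 6: read(P1, v2) -> 16. No state change.
Op 7: read(P0, v0) -> 12. No state change.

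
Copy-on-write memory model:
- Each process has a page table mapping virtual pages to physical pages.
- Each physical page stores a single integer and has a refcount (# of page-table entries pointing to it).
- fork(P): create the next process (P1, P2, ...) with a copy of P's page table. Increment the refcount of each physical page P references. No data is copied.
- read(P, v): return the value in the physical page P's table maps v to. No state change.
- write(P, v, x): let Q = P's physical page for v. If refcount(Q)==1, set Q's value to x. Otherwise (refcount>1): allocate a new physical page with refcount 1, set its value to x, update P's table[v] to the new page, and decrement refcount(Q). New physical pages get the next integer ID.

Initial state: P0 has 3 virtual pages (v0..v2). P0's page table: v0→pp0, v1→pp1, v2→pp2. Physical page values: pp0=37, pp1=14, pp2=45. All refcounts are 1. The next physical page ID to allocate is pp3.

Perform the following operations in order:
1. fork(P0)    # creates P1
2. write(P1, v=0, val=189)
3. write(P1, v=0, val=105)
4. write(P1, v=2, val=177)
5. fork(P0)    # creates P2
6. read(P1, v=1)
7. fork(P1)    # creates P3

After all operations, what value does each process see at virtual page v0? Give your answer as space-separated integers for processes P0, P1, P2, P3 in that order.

Answer: 37 105 37 105

Derivation:
Op 1: fork(P0) -> P1. 3 ppages; refcounts: pp0:2 pp1:2 pp2:2
Op 2: write(P1, v0, 189). refcount(pp0)=2>1 -> COPY to pp3. 4 ppages; refcounts: pp0:1 pp1:2 pp2:2 pp3:1
Op 3: write(P1, v0, 105). refcount(pp3)=1 -> write in place. 4 ppages; refcounts: pp0:1 pp1:2 pp2:2 pp3:1
Op 4: write(P1, v2, 177). refcount(pp2)=2>1 -> COPY to pp4. 5 ppages; refcounts: pp0:1 pp1:2 pp2:1 pp3:1 pp4:1
Op 5: fork(P0) -> P2. 5 ppages; refcounts: pp0:2 pp1:3 pp2:2 pp3:1 pp4:1
Op 6: read(P1, v1) -> 14. No state change.
Op 7: fork(P1) -> P3. 5 ppages; refcounts: pp0:2 pp1:4 pp2:2 pp3:2 pp4:2
P0: v0 -> pp0 = 37
P1: v0 -> pp3 = 105
P2: v0 -> pp0 = 37
P3: v0 -> pp3 = 105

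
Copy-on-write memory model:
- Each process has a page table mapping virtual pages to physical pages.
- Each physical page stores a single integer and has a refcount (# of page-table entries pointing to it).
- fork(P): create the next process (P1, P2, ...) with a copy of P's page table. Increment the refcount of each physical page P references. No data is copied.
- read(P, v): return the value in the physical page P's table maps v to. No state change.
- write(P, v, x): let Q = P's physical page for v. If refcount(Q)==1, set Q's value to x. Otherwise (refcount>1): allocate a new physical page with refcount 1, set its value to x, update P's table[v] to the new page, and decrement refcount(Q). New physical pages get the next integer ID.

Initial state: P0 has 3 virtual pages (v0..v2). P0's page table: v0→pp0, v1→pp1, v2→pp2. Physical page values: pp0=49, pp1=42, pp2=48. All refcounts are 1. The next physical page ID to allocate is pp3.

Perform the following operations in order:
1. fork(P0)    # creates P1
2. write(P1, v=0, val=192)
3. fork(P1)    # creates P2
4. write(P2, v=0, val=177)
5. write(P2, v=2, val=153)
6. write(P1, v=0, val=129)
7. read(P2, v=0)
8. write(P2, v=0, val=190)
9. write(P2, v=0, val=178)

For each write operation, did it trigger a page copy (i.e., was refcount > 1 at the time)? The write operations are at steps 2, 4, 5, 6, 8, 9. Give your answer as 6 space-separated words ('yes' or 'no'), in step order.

Op 1: fork(P0) -> P1. 3 ppages; refcounts: pp0:2 pp1:2 pp2:2
Op 2: write(P1, v0, 192). refcount(pp0)=2>1 -> COPY to pp3. 4 ppages; refcounts: pp0:1 pp1:2 pp2:2 pp3:1
Op 3: fork(P1) -> P2. 4 ppages; refcounts: pp0:1 pp1:3 pp2:3 pp3:2
Op 4: write(P2, v0, 177). refcount(pp3)=2>1 -> COPY to pp4. 5 ppages; refcounts: pp0:1 pp1:3 pp2:3 pp3:1 pp4:1
Op 5: write(P2, v2, 153). refcount(pp2)=3>1 -> COPY to pp5. 6 ppages; refcounts: pp0:1 pp1:3 pp2:2 pp3:1 pp4:1 pp5:1
Op 6: write(P1, v0, 129). refcount(pp3)=1 -> write in place. 6 ppages; refcounts: pp0:1 pp1:3 pp2:2 pp3:1 pp4:1 pp5:1
Op 7: read(P2, v0) -> 177. No state change.
Op 8: write(P2, v0, 190). refcount(pp4)=1 -> write in place. 6 ppages; refcounts: pp0:1 pp1:3 pp2:2 pp3:1 pp4:1 pp5:1
Op 9: write(P2, v0, 178). refcount(pp4)=1 -> write in place. 6 ppages; refcounts: pp0:1 pp1:3 pp2:2 pp3:1 pp4:1 pp5:1

yes yes yes no no no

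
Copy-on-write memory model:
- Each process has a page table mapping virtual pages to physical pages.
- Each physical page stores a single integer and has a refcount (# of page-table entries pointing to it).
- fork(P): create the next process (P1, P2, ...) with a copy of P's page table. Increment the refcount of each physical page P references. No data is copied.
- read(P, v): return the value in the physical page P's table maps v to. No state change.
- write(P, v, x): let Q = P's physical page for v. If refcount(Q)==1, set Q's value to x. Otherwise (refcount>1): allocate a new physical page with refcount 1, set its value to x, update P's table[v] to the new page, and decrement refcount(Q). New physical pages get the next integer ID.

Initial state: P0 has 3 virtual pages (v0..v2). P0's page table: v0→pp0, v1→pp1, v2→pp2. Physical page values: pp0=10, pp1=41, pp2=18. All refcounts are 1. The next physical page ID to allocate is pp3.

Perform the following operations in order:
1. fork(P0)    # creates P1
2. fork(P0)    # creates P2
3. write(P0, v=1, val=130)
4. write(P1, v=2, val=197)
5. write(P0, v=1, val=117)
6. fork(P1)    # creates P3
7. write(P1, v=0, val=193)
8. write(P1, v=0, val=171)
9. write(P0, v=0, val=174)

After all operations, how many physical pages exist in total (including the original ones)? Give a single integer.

Op 1: fork(P0) -> P1. 3 ppages; refcounts: pp0:2 pp1:2 pp2:2
Op 2: fork(P0) -> P2. 3 ppages; refcounts: pp0:3 pp1:3 pp2:3
Op 3: write(P0, v1, 130). refcount(pp1)=3>1 -> COPY to pp3. 4 ppages; refcounts: pp0:3 pp1:2 pp2:3 pp3:1
Op 4: write(P1, v2, 197). refcount(pp2)=3>1 -> COPY to pp4. 5 ppages; refcounts: pp0:3 pp1:2 pp2:2 pp3:1 pp4:1
Op 5: write(P0, v1, 117). refcount(pp3)=1 -> write in place. 5 ppages; refcounts: pp0:3 pp1:2 pp2:2 pp3:1 pp4:1
Op 6: fork(P1) -> P3. 5 ppages; refcounts: pp0:4 pp1:3 pp2:2 pp3:1 pp4:2
Op 7: write(P1, v0, 193). refcount(pp0)=4>1 -> COPY to pp5. 6 ppages; refcounts: pp0:3 pp1:3 pp2:2 pp3:1 pp4:2 pp5:1
Op 8: write(P1, v0, 171). refcount(pp5)=1 -> write in place. 6 ppages; refcounts: pp0:3 pp1:3 pp2:2 pp3:1 pp4:2 pp5:1
Op 9: write(P0, v0, 174). refcount(pp0)=3>1 -> COPY to pp6. 7 ppages; refcounts: pp0:2 pp1:3 pp2:2 pp3:1 pp4:2 pp5:1 pp6:1

Answer: 7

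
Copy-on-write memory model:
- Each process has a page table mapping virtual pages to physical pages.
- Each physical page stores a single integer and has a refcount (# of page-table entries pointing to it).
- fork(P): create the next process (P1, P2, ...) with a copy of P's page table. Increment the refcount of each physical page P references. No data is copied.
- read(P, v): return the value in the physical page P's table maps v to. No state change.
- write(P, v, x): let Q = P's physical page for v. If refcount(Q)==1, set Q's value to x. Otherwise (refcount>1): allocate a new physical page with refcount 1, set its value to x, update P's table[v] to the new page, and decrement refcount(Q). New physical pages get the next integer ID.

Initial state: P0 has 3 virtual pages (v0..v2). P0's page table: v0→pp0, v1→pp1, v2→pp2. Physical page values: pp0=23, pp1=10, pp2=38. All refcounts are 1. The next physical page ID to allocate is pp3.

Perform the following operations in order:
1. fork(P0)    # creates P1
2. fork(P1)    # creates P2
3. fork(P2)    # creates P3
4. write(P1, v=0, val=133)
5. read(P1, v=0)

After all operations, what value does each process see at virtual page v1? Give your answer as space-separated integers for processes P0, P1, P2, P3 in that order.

Op 1: fork(P0) -> P1. 3 ppages; refcounts: pp0:2 pp1:2 pp2:2
Op 2: fork(P1) -> P2. 3 ppages; refcounts: pp0:3 pp1:3 pp2:3
Op 3: fork(P2) -> P3. 3 ppages; refcounts: pp0:4 pp1:4 pp2:4
Op 4: write(P1, v0, 133). refcount(pp0)=4>1 -> COPY to pp3. 4 ppages; refcounts: pp0:3 pp1:4 pp2:4 pp3:1
Op 5: read(P1, v0) -> 133. No state change.
P0: v1 -> pp1 = 10
P1: v1 -> pp1 = 10
P2: v1 -> pp1 = 10
P3: v1 -> pp1 = 10

Answer: 10 10 10 10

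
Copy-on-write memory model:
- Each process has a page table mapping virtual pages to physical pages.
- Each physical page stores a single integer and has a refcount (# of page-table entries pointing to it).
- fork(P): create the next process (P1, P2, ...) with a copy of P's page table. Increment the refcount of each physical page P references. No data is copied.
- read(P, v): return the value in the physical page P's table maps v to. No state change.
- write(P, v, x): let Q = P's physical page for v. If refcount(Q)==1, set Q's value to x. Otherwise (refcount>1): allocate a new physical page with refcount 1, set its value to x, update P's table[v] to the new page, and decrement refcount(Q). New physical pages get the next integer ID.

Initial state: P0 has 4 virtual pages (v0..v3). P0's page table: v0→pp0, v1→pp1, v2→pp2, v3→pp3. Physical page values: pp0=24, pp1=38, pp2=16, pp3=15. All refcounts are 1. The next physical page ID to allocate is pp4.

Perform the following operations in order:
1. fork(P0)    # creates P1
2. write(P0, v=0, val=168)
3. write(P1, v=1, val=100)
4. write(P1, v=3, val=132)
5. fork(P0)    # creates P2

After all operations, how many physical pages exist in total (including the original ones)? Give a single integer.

Op 1: fork(P0) -> P1. 4 ppages; refcounts: pp0:2 pp1:2 pp2:2 pp3:2
Op 2: write(P0, v0, 168). refcount(pp0)=2>1 -> COPY to pp4. 5 ppages; refcounts: pp0:1 pp1:2 pp2:2 pp3:2 pp4:1
Op 3: write(P1, v1, 100). refcount(pp1)=2>1 -> COPY to pp5. 6 ppages; refcounts: pp0:1 pp1:1 pp2:2 pp3:2 pp4:1 pp5:1
Op 4: write(P1, v3, 132). refcount(pp3)=2>1 -> COPY to pp6. 7 ppages; refcounts: pp0:1 pp1:1 pp2:2 pp3:1 pp4:1 pp5:1 pp6:1
Op 5: fork(P0) -> P2. 7 ppages; refcounts: pp0:1 pp1:2 pp2:3 pp3:2 pp4:2 pp5:1 pp6:1

Answer: 7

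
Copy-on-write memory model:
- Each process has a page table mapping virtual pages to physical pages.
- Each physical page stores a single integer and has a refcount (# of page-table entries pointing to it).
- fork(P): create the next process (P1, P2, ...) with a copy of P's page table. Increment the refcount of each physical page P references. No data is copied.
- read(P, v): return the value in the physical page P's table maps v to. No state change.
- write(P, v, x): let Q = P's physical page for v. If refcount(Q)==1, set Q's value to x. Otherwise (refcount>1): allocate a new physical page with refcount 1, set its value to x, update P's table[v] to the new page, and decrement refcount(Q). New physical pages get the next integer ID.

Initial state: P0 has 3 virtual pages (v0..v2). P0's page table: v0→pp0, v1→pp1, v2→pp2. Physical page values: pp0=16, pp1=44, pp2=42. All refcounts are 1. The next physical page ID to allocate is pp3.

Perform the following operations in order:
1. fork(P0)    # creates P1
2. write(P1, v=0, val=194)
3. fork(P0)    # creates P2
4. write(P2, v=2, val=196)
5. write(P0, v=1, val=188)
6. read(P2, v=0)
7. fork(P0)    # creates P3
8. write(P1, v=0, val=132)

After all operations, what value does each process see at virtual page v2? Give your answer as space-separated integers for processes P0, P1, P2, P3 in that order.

Answer: 42 42 196 42

Derivation:
Op 1: fork(P0) -> P1. 3 ppages; refcounts: pp0:2 pp1:2 pp2:2
Op 2: write(P1, v0, 194). refcount(pp0)=2>1 -> COPY to pp3. 4 ppages; refcounts: pp0:1 pp1:2 pp2:2 pp3:1
Op 3: fork(P0) -> P2. 4 ppages; refcounts: pp0:2 pp1:3 pp2:3 pp3:1
Op 4: write(P2, v2, 196). refcount(pp2)=3>1 -> COPY to pp4. 5 ppages; refcounts: pp0:2 pp1:3 pp2:2 pp3:1 pp4:1
Op 5: write(P0, v1, 188). refcount(pp1)=3>1 -> COPY to pp5. 6 ppages; refcounts: pp0:2 pp1:2 pp2:2 pp3:1 pp4:1 pp5:1
Op 6: read(P2, v0) -> 16. No state change.
Op 7: fork(P0) -> P3. 6 ppages; refcounts: pp0:3 pp1:2 pp2:3 pp3:1 pp4:1 pp5:2
Op 8: write(P1, v0, 132). refcount(pp3)=1 -> write in place. 6 ppages; refcounts: pp0:3 pp1:2 pp2:3 pp3:1 pp4:1 pp5:2
P0: v2 -> pp2 = 42
P1: v2 -> pp2 = 42
P2: v2 -> pp4 = 196
P3: v2 -> pp2 = 42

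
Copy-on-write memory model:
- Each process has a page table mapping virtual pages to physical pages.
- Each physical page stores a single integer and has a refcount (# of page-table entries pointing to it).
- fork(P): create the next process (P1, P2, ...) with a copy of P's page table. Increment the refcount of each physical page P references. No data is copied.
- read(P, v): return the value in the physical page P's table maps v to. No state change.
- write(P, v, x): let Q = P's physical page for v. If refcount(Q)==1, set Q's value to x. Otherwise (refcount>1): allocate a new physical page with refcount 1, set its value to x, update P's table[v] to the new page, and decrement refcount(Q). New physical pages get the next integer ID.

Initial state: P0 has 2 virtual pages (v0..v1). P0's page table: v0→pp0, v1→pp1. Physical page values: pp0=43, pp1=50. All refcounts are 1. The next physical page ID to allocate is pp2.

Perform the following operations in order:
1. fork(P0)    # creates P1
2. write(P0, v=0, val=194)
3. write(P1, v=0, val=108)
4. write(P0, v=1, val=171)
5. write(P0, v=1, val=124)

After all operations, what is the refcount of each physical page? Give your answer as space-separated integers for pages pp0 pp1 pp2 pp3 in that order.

Op 1: fork(P0) -> P1. 2 ppages; refcounts: pp0:2 pp1:2
Op 2: write(P0, v0, 194). refcount(pp0)=2>1 -> COPY to pp2. 3 ppages; refcounts: pp0:1 pp1:2 pp2:1
Op 3: write(P1, v0, 108). refcount(pp0)=1 -> write in place. 3 ppages; refcounts: pp0:1 pp1:2 pp2:1
Op 4: write(P0, v1, 171). refcount(pp1)=2>1 -> COPY to pp3. 4 ppages; refcounts: pp0:1 pp1:1 pp2:1 pp3:1
Op 5: write(P0, v1, 124). refcount(pp3)=1 -> write in place. 4 ppages; refcounts: pp0:1 pp1:1 pp2:1 pp3:1

Answer: 1 1 1 1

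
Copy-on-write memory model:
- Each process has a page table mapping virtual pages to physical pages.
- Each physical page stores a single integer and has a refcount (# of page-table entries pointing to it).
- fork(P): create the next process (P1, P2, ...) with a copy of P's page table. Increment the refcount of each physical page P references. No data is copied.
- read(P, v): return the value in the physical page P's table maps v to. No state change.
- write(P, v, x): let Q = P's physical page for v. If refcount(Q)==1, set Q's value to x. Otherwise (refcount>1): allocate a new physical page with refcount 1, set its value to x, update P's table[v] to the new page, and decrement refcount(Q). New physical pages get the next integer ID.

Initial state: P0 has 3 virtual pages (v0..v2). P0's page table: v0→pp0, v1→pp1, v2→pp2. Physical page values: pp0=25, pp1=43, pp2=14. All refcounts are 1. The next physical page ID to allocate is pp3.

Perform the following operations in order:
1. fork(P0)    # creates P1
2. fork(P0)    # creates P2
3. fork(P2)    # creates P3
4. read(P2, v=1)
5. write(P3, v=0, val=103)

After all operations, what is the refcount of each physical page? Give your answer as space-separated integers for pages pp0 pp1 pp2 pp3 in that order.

Op 1: fork(P0) -> P1. 3 ppages; refcounts: pp0:2 pp1:2 pp2:2
Op 2: fork(P0) -> P2. 3 ppages; refcounts: pp0:3 pp1:3 pp2:3
Op 3: fork(P2) -> P3. 3 ppages; refcounts: pp0:4 pp1:4 pp2:4
Op 4: read(P2, v1) -> 43. No state change.
Op 5: write(P3, v0, 103). refcount(pp0)=4>1 -> COPY to pp3. 4 ppages; refcounts: pp0:3 pp1:4 pp2:4 pp3:1

Answer: 3 4 4 1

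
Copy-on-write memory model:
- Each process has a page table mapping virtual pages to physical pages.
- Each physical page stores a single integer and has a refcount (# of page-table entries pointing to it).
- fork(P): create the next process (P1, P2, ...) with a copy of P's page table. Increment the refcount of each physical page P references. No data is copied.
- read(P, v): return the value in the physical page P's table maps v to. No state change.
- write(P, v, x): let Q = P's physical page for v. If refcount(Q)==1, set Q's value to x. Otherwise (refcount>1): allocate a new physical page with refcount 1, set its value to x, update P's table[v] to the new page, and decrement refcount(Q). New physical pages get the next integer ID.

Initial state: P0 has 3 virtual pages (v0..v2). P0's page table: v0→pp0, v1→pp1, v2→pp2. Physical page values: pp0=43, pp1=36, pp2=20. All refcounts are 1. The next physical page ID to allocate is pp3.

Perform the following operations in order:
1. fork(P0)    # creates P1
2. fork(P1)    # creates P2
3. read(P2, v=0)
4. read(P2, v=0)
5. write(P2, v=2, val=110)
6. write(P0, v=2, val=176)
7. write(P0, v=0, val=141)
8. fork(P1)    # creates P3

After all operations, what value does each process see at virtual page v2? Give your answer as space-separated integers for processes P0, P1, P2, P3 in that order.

Op 1: fork(P0) -> P1. 3 ppages; refcounts: pp0:2 pp1:2 pp2:2
Op 2: fork(P1) -> P2. 3 ppages; refcounts: pp0:3 pp1:3 pp2:3
Op 3: read(P2, v0) -> 43. No state change.
Op 4: read(P2, v0) -> 43. No state change.
Op 5: write(P2, v2, 110). refcount(pp2)=3>1 -> COPY to pp3. 4 ppages; refcounts: pp0:3 pp1:3 pp2:2 pp3:1
Op 6: write(P0, v2, 176). refcount(pp2)=2>1 -> COPY to pp4. 5 ppages; refcounts: pp0:3 pp1:3 pp2:1 pp3:1 pp4:1
Op 7: write(P0, v0, 141). refcount(pp0)=3>1 -> COPY to pp5. 6 ppages; refcounts: pp0:2 pp1:3 pp2:1 pp3:1 pp4:1 pp5:1
Op 8: fork(P1) -> P3. 6 ppages; refcounts: pp0:3 pp1:4 pp2:2 pp3:1 pp4:1 pp5:1
P0: v2 -> pp4 = 176
P1: v2 -> pp2 = 20
P2: v2 -> pp3 = 110
P3: v2 -> pp2 = 20

Answer: 176 20 110 20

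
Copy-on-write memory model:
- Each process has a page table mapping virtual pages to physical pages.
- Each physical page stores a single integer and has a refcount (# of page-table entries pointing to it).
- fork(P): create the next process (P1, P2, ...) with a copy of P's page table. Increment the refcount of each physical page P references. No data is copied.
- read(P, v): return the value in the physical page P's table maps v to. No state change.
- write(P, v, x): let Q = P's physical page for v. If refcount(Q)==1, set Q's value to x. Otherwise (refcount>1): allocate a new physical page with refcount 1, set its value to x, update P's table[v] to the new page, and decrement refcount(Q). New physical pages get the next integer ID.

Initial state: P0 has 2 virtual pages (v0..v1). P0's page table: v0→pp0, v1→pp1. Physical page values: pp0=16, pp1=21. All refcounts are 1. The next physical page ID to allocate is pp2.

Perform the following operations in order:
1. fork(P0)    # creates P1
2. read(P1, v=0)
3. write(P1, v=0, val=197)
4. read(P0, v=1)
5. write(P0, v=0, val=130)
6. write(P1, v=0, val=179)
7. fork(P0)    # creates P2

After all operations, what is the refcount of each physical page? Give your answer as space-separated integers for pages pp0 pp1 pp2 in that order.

Op 1: fork(P0) -> P1. 2 ppages; refcounts: pp0:2 pp1:2
Op 2: read(P1, v0) -> 16. No state change.
Op 3: write(P1, v0, 197). refcount(pp0)=2>1 -> COPY to pp2. 3 ppages; refcounts: pp0:1 pp1:2 pp2:1
Op 4: read(P0, v1) -> 21. No state change.
Op 5: write(P0, v0, 130). refcount(pp0)=1 -> write in place. 3 ppages; refcounts: pp0:1 pp1:2 pp2:1
Op 6: write(P1, v0, 179). refcount(pp2)=1 -> write in place. 3 ppages; refcounts: pp0:1 pp1:2 pp2:1
Op 7: fork(P0) -> P2. 3 ppages; refcounts: pp0:2 pp1:3 pp2:1

Answer: 2 3 1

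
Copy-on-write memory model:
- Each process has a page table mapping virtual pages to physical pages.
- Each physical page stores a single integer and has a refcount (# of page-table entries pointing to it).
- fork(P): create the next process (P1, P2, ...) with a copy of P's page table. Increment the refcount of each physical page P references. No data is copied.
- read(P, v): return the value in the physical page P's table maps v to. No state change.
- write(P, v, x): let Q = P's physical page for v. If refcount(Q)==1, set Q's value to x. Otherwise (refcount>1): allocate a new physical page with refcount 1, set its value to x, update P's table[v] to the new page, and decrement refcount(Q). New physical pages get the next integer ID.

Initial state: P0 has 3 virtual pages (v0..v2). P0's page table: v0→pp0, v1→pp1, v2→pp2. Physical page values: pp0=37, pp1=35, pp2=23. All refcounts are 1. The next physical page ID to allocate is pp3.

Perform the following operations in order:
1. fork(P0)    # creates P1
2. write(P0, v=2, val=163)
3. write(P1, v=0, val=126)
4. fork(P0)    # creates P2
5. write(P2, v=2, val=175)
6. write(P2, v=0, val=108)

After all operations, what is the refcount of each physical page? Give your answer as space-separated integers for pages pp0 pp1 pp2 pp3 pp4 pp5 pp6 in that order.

Answer: 1 3 1 1 1 1 1

Derivation:
Op 1: fork(P0) -> P1. 3 ppages; refcounts: pp0:2 pp1:2 pp2:2
Op 2: write(P0, v2, 163). refcount(pp2)=2>1 -> COPY to pp3. 4 ppages; refcounts: pp0:2 pp1:2 pp2:1 pp3:1
Op 3: write(P1, v0, 126). refcount(pp0)=2>1 -> COPY to pp4. 5 ppages; refcounts: pp0:1 pp1:2 pp2:1 pp3:1 pp4:1
Op 4: fork(P0) -> P2. 5 ppages; refcounts: pp0:2 pp1:3 pp2:1 pp3:2 pp4:1
Op 5: write(P2, v2, 175). refcount(pp3)=2>1 -> COPY to pp5. 6 ppages; refcounts: pp0:2 pp1:3 pp2:1 pp3:1 pp4:1 pp5:1
Op 6: write(P2, v0, 108). refcount(pp0)=2>1 -> COPY to pp6. 7 ppages; refcounts: pp0:1 pp1:3 pp2:1 pp3:1 pp4:1 pp5:1 pp6:1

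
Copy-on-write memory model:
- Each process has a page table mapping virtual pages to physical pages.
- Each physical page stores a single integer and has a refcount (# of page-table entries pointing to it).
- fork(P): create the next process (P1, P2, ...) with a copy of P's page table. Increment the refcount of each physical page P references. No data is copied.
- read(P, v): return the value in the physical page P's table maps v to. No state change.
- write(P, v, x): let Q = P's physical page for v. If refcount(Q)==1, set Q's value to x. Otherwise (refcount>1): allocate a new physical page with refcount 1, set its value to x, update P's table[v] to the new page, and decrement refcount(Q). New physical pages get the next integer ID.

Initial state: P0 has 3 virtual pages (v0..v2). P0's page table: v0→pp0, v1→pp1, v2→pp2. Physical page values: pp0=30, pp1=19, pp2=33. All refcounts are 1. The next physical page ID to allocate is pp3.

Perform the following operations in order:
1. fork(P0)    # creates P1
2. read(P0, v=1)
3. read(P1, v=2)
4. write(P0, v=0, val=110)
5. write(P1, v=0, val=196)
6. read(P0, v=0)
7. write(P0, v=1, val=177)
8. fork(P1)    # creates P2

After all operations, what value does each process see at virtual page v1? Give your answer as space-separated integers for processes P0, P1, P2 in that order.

Op 1: fork(P0) -> P1. 3 ppages; refcounts: pp0:2 pp1:2 pp2:2
Op 2: read(P0, v1) -> 19. No state change.
Op 3: read(P1, v2) -> 33. No state change.
Op 4: write(P0, v0, 110). refcount(pp0)=2>1 -> COPY to pp3. 4 ppages; refcounts: pp0:1 pp1:2 pp2:2 pp3:1
Op 5: write(P1, v0, 196). refcount(pp0)=1 -> write in place. 4 ppages; refcounts: pp0:1 pp1:2 pp2:2 pp3:1
Op 6: read(P0, v0) -> 110. No state change.
Op 7: write(P0, v1, 177). refcount(pp1)=2>1 -> COPY to pp4. 5 ppages; refcounts: pp0:1 pp1:1 pp2:2 pp3:1 pp4:1
Op 8: fork(P1) -> P2. 5 ppages; refcounts: pp0:2 pp1:2 pp2:3 pp3:1 pp4:1
P0: v1 -> pp4 = 177
P1: v1 -> pp1 = 19
P2: v1 -> pp1 = 19

Answer: 177 19 19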